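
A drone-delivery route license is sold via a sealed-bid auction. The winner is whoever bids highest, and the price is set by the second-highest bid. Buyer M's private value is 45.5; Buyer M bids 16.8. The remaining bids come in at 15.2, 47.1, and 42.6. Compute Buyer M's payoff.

0.0

Highest competing bid: 47.1.
Buyer M's bid 16.8 is not the highest, so Buyer M loses, pays nothing, and earns zero payoff.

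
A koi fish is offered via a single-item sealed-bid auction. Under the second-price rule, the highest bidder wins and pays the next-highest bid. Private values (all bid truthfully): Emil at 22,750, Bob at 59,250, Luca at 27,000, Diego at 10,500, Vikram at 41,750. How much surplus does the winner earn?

Sorted high to low: Bob 59,250; Vikram 41,750; Luca 27,000; Emil 22,750; Diego 10,500.
Bob wins with the top bid and pays the second-highest, 41,750.
Surplus = 59,250 − 41,750 = 17,500.

Surplus = 17,500.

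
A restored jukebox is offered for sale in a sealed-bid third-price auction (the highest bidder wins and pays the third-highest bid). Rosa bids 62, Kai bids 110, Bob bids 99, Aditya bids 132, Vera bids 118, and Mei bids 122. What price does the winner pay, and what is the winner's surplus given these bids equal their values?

The winner pays 118 for a surplus of 14.

Bids in descending order: Aditya 132 > Mei 122 > Vera 118 > Kai 110 > Bob 99 > Rosa 62.
Aditya is the highest bidder, so Aditya wins.
Under the third-price rule, the price is the third-highest bid: 118.
Surplus = 132 − 118 = 14.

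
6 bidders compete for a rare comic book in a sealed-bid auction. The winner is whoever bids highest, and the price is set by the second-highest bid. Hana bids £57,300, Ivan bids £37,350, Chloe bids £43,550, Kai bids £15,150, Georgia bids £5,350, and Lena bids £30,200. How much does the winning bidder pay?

Ordered from highest: Hana £57,300 > Chloe £43,550 > Ivan £37,350 > Lena £30,200 > Kai £15,150 > Georgia £5,350.
Hana has the highest bid, so Hana wins.
The second-highest bid is £43,550, so that is what Hana pays.

£43,550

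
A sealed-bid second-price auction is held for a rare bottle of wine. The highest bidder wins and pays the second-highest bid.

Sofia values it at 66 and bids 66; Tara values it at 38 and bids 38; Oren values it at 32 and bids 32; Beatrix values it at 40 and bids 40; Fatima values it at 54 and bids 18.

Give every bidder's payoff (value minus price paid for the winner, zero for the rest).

Sofia 26, Tara 0, Oren 0, Beatrix 0, Fatima 0.

Sorted high to low: Sofia 66; Beatrix 40; Tara 38; Oren 32; Fatima 18.
Sofia has the top bid and wins; the price is the second-highest bid, 40.
Sofia's payoff = 66 − 40 = 26. All other bidders lose, so their payoff is 0.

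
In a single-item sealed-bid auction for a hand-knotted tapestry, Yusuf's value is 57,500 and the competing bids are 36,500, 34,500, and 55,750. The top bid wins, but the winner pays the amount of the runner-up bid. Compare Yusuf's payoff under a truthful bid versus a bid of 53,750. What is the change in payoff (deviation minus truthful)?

The highest competing bid is 55,750.
Bidding truthfully at 57,500: Yusuf has the top bid, wins, and pays the second-highest bid 55,750. Payoff = 57,500 − 55,750 = 1,750.
Bidding 53,750: the top bid is 55,750 (a rival), so Yusuf loses. Payoff = 0.
Change = 0 − 1,750 = -1,750.
This is the dominant-strategy logic: truthful bidding weakly beats any alternative.

Payoff change: -1,750.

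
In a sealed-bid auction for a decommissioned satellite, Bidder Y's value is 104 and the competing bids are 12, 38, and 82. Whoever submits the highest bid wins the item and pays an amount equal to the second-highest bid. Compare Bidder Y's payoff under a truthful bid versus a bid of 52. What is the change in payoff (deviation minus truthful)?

Payoff change: -22.

The highest competing bid is 82.
Bidding truthfully at 104: Bidder Y has the top bid, wins, and pays the second-highest bid 82. Payoff = 104 − 82 = 22.
Bidding 52: the top bid is 82 (a rival), so Bidder Y loses. Payoff = 0.
Change = 0 − 22 = -22.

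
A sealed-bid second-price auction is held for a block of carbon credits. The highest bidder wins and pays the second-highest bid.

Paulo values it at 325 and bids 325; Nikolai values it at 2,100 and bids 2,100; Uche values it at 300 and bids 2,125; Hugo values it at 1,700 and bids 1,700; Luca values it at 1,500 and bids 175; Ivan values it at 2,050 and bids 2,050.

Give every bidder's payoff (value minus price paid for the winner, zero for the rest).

Bids in descending order: Uche 2,125 > Nikolai 2,100 > Ivan 2,050 > Hugo 1,700 > Paulo 325 > Luca 175.
Uche has the top bid and wins; the price is the second-highest bid, 2,100.
Uche's payoff = 300 − 2,100 = -1,800. All other bidders lose, so their payoff is 0.

Payoffs: Paulo 0, Nikolai 0, Uche -1,800, Hugo 0, Luca 0, Ivan 0.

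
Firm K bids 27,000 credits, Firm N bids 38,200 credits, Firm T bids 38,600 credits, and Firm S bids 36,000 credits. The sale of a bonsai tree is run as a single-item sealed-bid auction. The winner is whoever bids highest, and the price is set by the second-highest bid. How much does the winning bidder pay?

38,200 credits

Bids in descending order: Firm T 38,600 credits > Firm N 38,200 credits > Firm S 36,000 credits > Firm K 27,000 credits.
Firm T has the highest bid, so Firm T wins.
The second-highest bid is 38,200 credits, so that is what Firm T pays.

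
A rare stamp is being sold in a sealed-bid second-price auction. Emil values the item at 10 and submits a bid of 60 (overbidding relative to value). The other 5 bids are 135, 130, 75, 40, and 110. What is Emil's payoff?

Emil's payoff: 0.

Highest competing bid: 135.
Emil's bid 60 is not the highest, so Emil loses, pays nothing, and earns zero payoff.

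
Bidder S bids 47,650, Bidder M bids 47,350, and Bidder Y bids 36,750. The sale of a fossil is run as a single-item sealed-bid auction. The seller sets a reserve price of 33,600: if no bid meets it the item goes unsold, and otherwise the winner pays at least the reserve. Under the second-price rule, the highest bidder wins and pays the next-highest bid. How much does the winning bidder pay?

Ranking the bids: Bidder S 47,650, then Bidder M 47,350, then Bidder Y 36,750.
Bidder S has the highest bid, so Bidder S wins.
The second-highest bid is 47,350, which exceeds the reserve, so that sets the price.

The winner pays 47,350.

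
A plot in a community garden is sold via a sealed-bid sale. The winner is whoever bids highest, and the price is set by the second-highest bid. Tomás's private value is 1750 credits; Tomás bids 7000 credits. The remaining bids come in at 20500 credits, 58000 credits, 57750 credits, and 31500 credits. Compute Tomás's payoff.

0 credits

Highest competing bid: 58000 credits.
Tomás's bid 7000 credits is not the highest, so Tomás loses, pays nothing, and earns zero payoff.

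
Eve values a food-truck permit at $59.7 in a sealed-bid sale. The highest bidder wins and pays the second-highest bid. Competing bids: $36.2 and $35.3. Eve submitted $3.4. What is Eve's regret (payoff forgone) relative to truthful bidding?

The highest competing bid is $36.2.
Bidding truthfully at $59.7: Eve has the top bid, wins, and pays the second-highest bid $36.2. Payoff = $59.7 − $36.2 = $23.5.
Bidding $3.4: the top bid is $36.2 (a rival), so Eve loses. Payoff = $0.0.
Regret = truthful payoff − actual payoff = $23.5 − $0.0 = $23.5.

Payoff forgone: $23.5.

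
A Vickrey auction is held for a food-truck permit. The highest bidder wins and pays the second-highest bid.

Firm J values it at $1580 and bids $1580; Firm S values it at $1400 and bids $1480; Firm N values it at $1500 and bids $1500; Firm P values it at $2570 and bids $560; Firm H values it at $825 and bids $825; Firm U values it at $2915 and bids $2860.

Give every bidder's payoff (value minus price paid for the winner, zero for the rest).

Firm J $0, Firm S $0, Firm N $0, Firm P $0, Firm H $0, Firm U $1335.

Ranking the bids: Firm U $2860; Firm J $1580; Firm N $1500; Firm S $1480; Firm H $825; Firm P $560.
Firm U has the top bid and wins; the price is the second-highest bid, $1580.
Firm U's payoff = $2915 − $1580 = $1335. All other bidders lose, so their payoff is 0.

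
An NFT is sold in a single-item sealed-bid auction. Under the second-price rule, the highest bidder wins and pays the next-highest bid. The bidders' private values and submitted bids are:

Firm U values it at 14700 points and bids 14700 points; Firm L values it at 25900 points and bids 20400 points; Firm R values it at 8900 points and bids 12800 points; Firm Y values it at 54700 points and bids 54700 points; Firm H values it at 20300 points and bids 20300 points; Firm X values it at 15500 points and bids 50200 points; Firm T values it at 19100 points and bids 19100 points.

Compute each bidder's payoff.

Payoffs: Firm U 0 points, Firm L 0 points, Firm R 0 points, Firm Y 4500 points, Firm H 0 points, Firm X 0 points, Firm T 0 points.

Ranking the bids: Firm Y 54700 points, then Firm X 50200 points, then Firm L 20400 points, then Firm H 20300 points, then Firm T 19100 points, then Firm U 14700 points, then Firm R 12800 points.
Firm Y has the top bid and wins; the price is the second-highest bid, 50200 points.
Firm Y's payoff = 54700 points − 50200 points = 4500 points. All other bidders lose, so their payoff is 0.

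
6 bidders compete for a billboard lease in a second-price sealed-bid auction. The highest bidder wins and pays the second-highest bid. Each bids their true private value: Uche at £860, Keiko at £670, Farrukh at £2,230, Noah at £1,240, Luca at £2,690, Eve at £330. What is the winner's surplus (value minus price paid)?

Ranking the bids: Luca £2,690 > Farrukh £2,230 > Noah £1,240 > Uche £860 > Keiko £670 > Eve £330.
Luca wins with the top bid and pays the second-highest, £2,230.
Surplus = £2,690 − £2,230 = £460.

£460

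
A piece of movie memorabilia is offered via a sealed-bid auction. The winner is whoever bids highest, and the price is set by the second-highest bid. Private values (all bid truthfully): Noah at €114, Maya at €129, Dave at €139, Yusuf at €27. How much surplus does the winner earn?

Sorted high to low: Dave €139 > Maya €129 > Noah €114 > Yusuf €27.
Dave wins with the top bid and pays the second-highest, €129.
Surplus = €139 − €129 = €10.

Surplus = €10.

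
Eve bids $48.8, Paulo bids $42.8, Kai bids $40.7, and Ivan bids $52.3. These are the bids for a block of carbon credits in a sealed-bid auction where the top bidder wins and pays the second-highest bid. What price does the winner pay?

The winner pays $48.8.

Ranking the bids: Ivan $52.3; Eve $48.8; Paulo $42.8; Kai $40.7.
Ivan is the highest bidder, so Ivan wins.
Under the second-price rule, the price is the second-highest bid: $48.8.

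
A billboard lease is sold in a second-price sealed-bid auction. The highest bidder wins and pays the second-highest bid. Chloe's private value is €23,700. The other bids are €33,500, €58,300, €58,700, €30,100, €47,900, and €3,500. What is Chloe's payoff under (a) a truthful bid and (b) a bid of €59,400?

(a) €0  (b) -€35,000

The highest competing bid is €58,700.
Bidding truthfully at €23,700: the top bid is €58,700 (a rival), so Chloe loses. Payoff = €0.
Bidding €59,400: Chloe has the top bid, wins, and pays the second-highest bid €58,700. Payoff = €23,700 − €58,700 = -€35,000.
Deviating from a truthful bid can only lose payoff in a second-price auction — never gain.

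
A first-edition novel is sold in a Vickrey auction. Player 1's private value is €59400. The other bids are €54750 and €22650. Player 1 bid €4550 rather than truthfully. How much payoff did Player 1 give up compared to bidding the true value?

Regret: €4650.

The highest competing bid is €54750.
Bidding truthfully at €59400: Player 1 has the top bid, wins, and pays the second-highest bid €54750. Payoff = €59400 − €54750 = €4650.
Bidding €4550: the top bid is €54750 (a rival), so Player 1 loses. Payoff = €0.
Regret = truthful payoff − actual payoff = €4650 − €0 = €4650.
Deviating from a truthful bid can only lose payoff in a second-price auction — never gain.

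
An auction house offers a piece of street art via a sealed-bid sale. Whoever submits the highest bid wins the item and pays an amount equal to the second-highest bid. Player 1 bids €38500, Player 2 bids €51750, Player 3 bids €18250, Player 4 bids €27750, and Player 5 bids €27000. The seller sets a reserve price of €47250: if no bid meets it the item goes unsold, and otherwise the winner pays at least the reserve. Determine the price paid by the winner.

€47250

Sorted high to low: Player 2 €51750, then Player 1 €38500, then Player 4 €27750, then Player 5 €27000, then Player 3 €18250.
Player 2 has the highest bid, so Player 2 wins.
The second-highest bid is €38500, but the reserve €47250 is higher, so the price is the reserve.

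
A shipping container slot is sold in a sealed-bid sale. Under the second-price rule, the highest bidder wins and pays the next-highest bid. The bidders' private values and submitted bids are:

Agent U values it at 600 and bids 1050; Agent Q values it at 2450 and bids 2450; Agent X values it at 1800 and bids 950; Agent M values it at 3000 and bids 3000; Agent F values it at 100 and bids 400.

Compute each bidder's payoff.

Agent U 0, Agent Q 0, Agent X 0, Agent M 550, Agent F 0.

Ordered from highest: Agent M 3000; Agent Q 2450; Agent U 1050; Agent X 950; Agent F 400.
Agent M has the top bid and wins; the price is the second-highest bid, 2450.
Agent M's payoff = 3000 − 2450 = 550. All other bidders lose, so their payoff is 0.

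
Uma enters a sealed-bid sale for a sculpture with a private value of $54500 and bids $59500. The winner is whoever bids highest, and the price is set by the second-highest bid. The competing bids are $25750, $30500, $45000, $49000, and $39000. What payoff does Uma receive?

Uma's payoff: $5500.

Highest competing bid: $49000.
Uma's bid $59500 is the highest overall, so Uma wins and pays the second-highest bid, $49000.
Payoff = value − price = $54500 − $49000 = $5500.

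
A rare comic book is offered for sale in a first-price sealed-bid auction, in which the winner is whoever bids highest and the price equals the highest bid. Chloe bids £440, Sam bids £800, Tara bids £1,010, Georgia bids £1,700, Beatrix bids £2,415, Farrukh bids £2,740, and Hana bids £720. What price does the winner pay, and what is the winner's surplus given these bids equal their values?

The winner pays £2,740 for a surplus of £0.

Bids in descending order: Farrukh £2,740 > Beatrix £2,415 > Georgia £1,700 > Tara £1,010 > Sam £800 > Hana £720 > Chloe £440.
Farrukh is the highest bidder, so Farrukh wins.
Under the first-price rule, the price is the highest bid: £2,740.
Surplus = £2,740 − £2,740 = £0.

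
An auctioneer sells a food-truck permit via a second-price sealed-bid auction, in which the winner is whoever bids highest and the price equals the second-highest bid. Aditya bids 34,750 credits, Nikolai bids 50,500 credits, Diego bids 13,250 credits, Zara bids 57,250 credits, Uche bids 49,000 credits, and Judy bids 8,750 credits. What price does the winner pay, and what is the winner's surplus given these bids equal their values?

Bids in descending order: Zara 57,250 credits > Nikolai 50,500 credits > Uche 49,000 credits > Aditya 34,750 credits > Diego 13,250 credits > Judy 8,750 credits.
Zara is the highest bidder, so Zara wins.
Under the second-price rule, the price is the second-highest bid: 50,500 credits.
Surplus = 57,250 credits − 50,500 credits = 6,750 credits.

Price 50,500 credits; surplus 6,750 credits.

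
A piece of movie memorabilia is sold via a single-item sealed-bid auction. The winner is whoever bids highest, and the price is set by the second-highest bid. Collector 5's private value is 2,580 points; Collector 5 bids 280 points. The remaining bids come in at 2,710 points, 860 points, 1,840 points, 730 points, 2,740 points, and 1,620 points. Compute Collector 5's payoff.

Highest competing bid: 2,740 points.
Collector 5's bid 280 points is not the highest, so Collector 5 loses, pays nothing, and earns zero payoff.

Payoff = 0 points.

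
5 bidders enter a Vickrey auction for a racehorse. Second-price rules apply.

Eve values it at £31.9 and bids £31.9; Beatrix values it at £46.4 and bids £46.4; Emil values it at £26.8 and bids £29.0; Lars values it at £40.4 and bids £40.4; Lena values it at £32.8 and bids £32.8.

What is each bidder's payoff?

Eve £0.0, Beatrix £6.0, Emil £0.0, Lars £0.0, Lena £0.0.

Bids in descending order: Beatrix £46.4; Lars £40.4; Lena £32.8; Eve £31.9; Emil £29.0.
Beatrix has the top bid and wins; the price is the second-highest bid, £40.4.
Beatrix's payoff = £46.4 − £40.4 = £6.0. All other bidders lose, so their payoff is 0.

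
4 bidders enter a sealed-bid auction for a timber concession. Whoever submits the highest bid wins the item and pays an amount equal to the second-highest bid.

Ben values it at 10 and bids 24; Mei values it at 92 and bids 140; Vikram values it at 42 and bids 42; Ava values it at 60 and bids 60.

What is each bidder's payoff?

Ranking the bids: Mei 140, then Ava 60, then Vikram 42, then Ben 24.
Mei has the top bid and wins; the price is the second-highest bid, 60.
Mei's payoff = 92 − 60 = 32. All other bidders lose, so their payoff is 0.

Ben 0, Mei 32, Vikram 0, Ava 0.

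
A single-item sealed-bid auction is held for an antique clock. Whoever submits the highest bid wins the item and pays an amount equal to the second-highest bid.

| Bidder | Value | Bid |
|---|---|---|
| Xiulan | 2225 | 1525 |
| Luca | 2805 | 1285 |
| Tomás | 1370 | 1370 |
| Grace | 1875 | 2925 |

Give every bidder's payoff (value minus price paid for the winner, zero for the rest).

Xiulan 0, Luca 0, Tomás 0, Grace 350.

Bids in descending order: Grace 2925 > Xiulan 1525 > Tomás 1370 > Luca 1285.
Grace has the top bid and wins; the price is the second-highest bid, 1525.
Grace's payoff = 1875 − 1525 = 350. All other bidders lose, so their payoff is 0.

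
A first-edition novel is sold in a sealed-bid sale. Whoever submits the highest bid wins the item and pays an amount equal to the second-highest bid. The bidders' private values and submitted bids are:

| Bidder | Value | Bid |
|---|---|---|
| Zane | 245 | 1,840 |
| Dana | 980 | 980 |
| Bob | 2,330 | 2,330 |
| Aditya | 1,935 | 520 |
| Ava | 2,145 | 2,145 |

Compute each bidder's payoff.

Ordered from highest: Bob 2,330 > Ava 2,145 > Zane 1,840 > Dana 980 > Aditya 520.
Bob has the top bid and wins; the price is the second-highest bid, 2,145.
Bob's payoff = 2,330 − 2,145 = 185. All other bidders lose, so their payoff is 0.

Payoffs: Zane 0, Dana 0, Bob 185, Aditya 0, Ava 0.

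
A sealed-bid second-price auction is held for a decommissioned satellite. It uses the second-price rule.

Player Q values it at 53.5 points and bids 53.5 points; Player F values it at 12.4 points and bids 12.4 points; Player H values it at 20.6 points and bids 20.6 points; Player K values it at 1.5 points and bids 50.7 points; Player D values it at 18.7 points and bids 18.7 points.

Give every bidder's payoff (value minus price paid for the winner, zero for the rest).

Player Q 2.8 points, Player F 0.0 points, Player H 0.0 points, Player K 0.0 points, Player D 0.0 points.

Sorted high to low: Player Q 53.5 points > Player K 50.7 points > Player H 20.6 points > Player D 18.7 points > Player F 12.4 points.
Player Q has the top bid and wins; the price is the second-highest bid, 50.7 points.
Player Q's payoff = 53.5 points − 50.7 points = 2.8 points. All other bidders lose, so their payoff is 0.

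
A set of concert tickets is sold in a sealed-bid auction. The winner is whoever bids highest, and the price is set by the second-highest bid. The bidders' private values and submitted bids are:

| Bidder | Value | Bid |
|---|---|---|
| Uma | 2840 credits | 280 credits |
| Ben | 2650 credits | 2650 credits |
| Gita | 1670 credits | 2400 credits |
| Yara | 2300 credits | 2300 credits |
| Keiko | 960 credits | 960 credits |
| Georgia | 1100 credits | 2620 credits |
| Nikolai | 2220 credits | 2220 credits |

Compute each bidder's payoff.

Sorted high to low: Ben 2650 credits; Georgia 2620 credits; Gita 2400 credits; Yara 2300 credits; Nikolai 2220 credits; Keiko 960 credits; Uma 280 credits.
Ben has the top bid and wins; the price is the second-highest bid, 2620 credits.
Ben's payoff = 2650 credits − 2620 credits = 30 credits. All other bidders lose, so their payoff is 0.

Uma 0 credits, Ben 30 credits, Gita 0 credits, Yara 0 credits, Keiko 0 credits, Georgia 0 credits, Nikolai 0 credits.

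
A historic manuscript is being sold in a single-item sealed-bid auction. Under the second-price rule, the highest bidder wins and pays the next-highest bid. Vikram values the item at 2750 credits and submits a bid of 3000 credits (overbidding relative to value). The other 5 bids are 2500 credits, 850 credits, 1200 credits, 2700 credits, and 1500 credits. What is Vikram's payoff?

Vikram's payoff: 50 credits.

Highest competing bid: 2700 credits.
Vikram's bid 3000 credits is the highest overall, so Vikram wins and pays the second-highest bid, 2700 credits.
Payoff = value − price = 2750 credits − 2700 credits = 50 credits.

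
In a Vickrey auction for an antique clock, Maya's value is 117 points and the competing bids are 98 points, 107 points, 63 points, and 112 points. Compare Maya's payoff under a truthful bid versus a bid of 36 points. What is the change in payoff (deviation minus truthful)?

The highest competing bid is 112 points.
Bidding truthfully at 117 points: Maya has the top bid, wins, and pays the second-highest bid 112 points. Payoff = 117 points − 112 points = 5 points.
Bidding 36 points: the top bid is 112 points (a rival), so Maya loses. Payoff = 0 points.
Change = 0 points − 5 points = -5 points.

Payoff change: -5 points.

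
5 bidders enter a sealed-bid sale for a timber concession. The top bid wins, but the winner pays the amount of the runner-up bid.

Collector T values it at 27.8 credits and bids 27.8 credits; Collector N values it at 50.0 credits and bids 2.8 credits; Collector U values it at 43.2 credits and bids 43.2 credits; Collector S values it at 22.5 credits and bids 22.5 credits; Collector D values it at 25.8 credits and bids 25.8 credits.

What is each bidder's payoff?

Sorted high to low: Collector U 43.2 credits > Collector T 27.8 credits > Collector D 25.8 credits > Collector S 22.5 credits > Collector N 2.8 credits.
Collector U has the top bid and wins; the price is the second-highest bid, 27.8 credits.
Collector U's payoff = 43.2 credits − 27.8 credits = 15.4 credits. All other bidders lose, so their payoff is 0.

Payoffs: Collector T 0.0 credits, Collector N 0.0 credits, Collector U 15.4 credits, Collector S 0.0 credits, Collector D 0.0 credits.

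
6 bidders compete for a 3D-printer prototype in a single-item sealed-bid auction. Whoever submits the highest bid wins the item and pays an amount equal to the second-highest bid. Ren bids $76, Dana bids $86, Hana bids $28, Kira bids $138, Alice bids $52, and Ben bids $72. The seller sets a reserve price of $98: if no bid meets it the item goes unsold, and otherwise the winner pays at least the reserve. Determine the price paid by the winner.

$98

Sorted high to low: Kira $138; Dana $86; Ren $76; Ben $72; Alice $52; Hana $28.
Kira has the highest bid, so Kira wins.
The second-highest bid is $86, but the reserve $98 is higher, so the price is the reserve.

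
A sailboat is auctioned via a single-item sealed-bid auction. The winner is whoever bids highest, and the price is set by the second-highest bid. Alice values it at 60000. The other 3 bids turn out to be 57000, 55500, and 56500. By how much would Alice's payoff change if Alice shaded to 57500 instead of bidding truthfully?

The highest competing bid is 57000.
Bidding truthfully at 60000: Alice has the top bid, wins, and pays the second-highest bid 57000. Payoff = 60000 − 57000 = 3000.
Bidding 57500: Alice has the top bid, wins, and pays the second-highest bid 57000. Payoff = 60000 − 57000 = 3000.
Change = 3000 − 3000 = 0.

Payoff change: 0.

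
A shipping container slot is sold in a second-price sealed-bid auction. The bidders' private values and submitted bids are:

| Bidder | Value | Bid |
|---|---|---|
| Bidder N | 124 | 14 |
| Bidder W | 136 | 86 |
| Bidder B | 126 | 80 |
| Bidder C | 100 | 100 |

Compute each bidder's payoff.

Bidder N 0, Bidder W 0, Bidder B 0, Bidder C 14.

Ordered from highest: Bidder C 100; Bidder W 86; Bidder B 80; Bidder N 14.
Bidder C has the top bid and wins; the price is the second-highest bid, 86.
Bidder C's payoff = 100 − 86 = 14. All other bidders lose, so their payoff is 0.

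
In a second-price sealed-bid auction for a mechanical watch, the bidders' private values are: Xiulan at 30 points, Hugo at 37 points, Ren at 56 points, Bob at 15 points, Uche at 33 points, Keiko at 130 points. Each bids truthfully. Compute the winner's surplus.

Bids in descending order: Keiko 130 points > Ren 56 points > Hugo 37 points > Uche 33 points > Xiulan 30 points > Bob 15 points.
Keiko wins with the top bid and pays the second-highest, 56 points.
Surplus = 130 points − 56 points = 74 points.

74 points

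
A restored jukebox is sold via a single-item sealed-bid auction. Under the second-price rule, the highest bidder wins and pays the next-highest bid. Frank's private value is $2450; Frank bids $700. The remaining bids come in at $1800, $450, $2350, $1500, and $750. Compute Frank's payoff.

Highest competing bid: $2350.
Frank's bid $700 is not the highest, so Frank loses, pays nothing, and earns zero payoff.

$0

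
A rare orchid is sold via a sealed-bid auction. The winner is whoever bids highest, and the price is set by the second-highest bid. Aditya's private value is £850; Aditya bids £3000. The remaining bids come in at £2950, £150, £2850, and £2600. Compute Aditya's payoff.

-£2100

Highest competing bid: £2950.
Aditya's bid £3000 is the highest overall, so Aditya wins and pays the second-highest bid, £2950.
Payoff = value − price = £850 − £2950 = -£2100.
Overbidding won the item at a price above value — truthful bidding would have avoided this loss.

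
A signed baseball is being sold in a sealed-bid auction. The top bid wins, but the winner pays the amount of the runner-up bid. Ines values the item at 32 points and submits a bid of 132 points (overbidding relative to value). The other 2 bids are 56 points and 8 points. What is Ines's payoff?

Payoff = -24 points.

Highest competing bid: 56 points.
Ines's bid 132 points is the highest overall, so Ines wins and pays the second-highest bid, 56 points.
Payoff = value − price = 32 points − 56 points = -24 points.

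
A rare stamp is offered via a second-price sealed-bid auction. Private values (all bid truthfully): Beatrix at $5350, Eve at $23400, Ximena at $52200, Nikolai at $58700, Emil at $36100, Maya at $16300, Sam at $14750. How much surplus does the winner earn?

Bids in descending order: Nikolai $58700, then Ximena $52200, then Emil $36100, then Eve $23400, then Maya $16300, then Sam $14750, then Beatrix $5350.
Nikolai wins with the top bid and pays the second-highest, $52200.
Surplus = $58700 − $52200 = $6500.

Winner's surplus: $6500.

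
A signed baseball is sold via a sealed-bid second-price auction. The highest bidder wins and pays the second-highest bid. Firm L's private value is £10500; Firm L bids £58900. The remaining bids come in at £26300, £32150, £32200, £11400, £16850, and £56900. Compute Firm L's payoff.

Payoff = -£46400.

Highest competing bid: £56900.
Firm L's bid £58900 is the highest overall, so Firm L wins and pays the second-highest bid, £56900.
Payoff = value − price = £10500 − £56900 = -£46400.
Overbidding won the item at a price above value — truthful bidding would have avoided this loss.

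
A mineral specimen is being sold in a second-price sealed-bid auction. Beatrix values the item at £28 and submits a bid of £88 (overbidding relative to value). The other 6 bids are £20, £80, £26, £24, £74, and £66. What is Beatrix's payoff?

Highest competing bid: £80.
Beatrix's bid £88 is the highest overall, so Beatrix wins and pays the second-highest bid, £80.
Payoff = value − price = £28 − £80 = -£52.
Overbidding won the item at a price above value — truthful bidding would have avoided this loss.

Payoff = -£52.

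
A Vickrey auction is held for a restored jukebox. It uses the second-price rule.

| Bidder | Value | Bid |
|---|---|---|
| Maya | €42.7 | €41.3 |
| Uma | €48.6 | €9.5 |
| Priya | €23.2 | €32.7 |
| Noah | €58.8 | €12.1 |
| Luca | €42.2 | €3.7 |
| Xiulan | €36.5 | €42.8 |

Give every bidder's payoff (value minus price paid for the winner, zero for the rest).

Maya €0.0, Uma €0.0, Priya €0.0, Noah €0.0, Luca €0.0, Xiulan -€4.8.

Sorted high to low: Xiulan €42.8 > Maya €41.3 > Priya €32.7 > Noah €12.1 > Uma €9.5 > Luca €3.7.
Xiulan has the top bid and wins; the price is the second-highest bid, €41.3.
Xiulan's payoff = €36.5 − €41.3 = -€4.8. All other bidders lose, so their payoff is 0.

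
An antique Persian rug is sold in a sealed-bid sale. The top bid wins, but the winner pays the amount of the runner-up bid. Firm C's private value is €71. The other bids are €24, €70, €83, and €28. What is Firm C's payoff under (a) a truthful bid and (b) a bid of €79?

The highest competing bid is €83.
Bidding truthfully at €71: the top bid is €83 (a rival), so Firm C loses. Payoff = €0.
Bidding €79: the top bid is €83 (a rival), so Firm C loses. Payoff = €0.
The bid only affects whether you win, not the price — here both bids land on the same side of the top rival bid, so the deviation is payoff-neutral.

(a) €0  (b) €0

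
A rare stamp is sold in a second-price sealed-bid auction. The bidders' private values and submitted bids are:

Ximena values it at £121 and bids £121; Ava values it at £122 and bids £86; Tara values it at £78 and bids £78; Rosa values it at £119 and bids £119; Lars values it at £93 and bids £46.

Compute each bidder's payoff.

Sorted high to low: Ximena £121 > Rosa £119 > Ava £86 > Tara £78 > Lars £46.
Ximena has the top bid and wins; the price is the second-highest bid, £119.
Ximena's payoff = £121 − £119 = £2. All other bidders lose, so their payoff is 0.

Ximena £2, Ava £0, Tara £0, Rosa £0, Lars £0.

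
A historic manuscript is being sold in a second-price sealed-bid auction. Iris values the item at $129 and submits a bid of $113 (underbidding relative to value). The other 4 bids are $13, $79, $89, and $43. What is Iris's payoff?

Iris's payoff: $40.

Highest competing bid: $89.
Iris's bid $113 is the highest overall, so Iris wins and pays the second-highest bid, $89.
Payoff = value − price = $129 − $89 = $40.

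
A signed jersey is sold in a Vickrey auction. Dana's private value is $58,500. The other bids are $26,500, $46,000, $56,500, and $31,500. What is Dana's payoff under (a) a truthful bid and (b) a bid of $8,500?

Truthful: $2,000; alternative: $0.

The highest competing bid is $56,500.
Bidding truthfully at $58,500: Dana has the top bid, wins, and pays the second-highest bid $56,500. Payoff = $58,500 − $56,500 = $2,000.
Bidding $8,500: the top bid is $56,500 (a rival), so Dana loses. Payoff = $0.
This is the dominant-strategy logic: truthful bidding weakly beats any alternative.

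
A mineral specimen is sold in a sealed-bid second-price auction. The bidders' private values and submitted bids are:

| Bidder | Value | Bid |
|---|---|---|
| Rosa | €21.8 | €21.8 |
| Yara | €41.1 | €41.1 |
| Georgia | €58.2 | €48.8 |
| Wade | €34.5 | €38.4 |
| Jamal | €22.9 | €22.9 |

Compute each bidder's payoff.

Rosa €0.0, Yara €0.0, Georgia €17.1, Wade €0.0, Jamal €0.0.

Bids in descending order: Georgia €48.8 > Yara €41.1 > Wade €38.4 > Jamal €22.9 > Rosa €21.8.
Georgia has the top bid and wins; the price is the second-highest bid, €41.1.
Georgia's payoff = €58.2 − €41.1 = €17.1. All other bidders lose, so their payoff is 0.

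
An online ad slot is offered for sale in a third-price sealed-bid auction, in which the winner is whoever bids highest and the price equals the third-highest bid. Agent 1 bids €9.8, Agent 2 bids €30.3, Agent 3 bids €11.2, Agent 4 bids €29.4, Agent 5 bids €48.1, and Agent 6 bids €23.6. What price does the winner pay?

Ordered from highest: Agent 5 €48.1 > Agent 2 €30.3 > Agent 4 €29.4 > Agent 6 €23.6 > Agent 3 €11.2 > Agent 1 €9.8.
Agent 5 is the highest bidder, so Agent 5 wins.
Under the third-price rule, the price is the third-highest bid: €29.4.

€29.4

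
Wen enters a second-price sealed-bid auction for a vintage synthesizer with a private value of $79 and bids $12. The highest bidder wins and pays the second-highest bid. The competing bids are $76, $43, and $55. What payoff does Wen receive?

Highest competing bid: $76.
Wen's bid $12 is not the highest, so Wen loses, pays nothing, and earns zero payoff.

Wen's payoff: $0.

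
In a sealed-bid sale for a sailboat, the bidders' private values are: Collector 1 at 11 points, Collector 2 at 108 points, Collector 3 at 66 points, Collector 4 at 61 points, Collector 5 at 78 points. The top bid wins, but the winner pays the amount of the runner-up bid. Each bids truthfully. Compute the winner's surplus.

Bids in descending order: Collector 2 108 points > Collector 5 78 points > Collector 3 66 points > Collector 4 61 points > Collector 1 11 points.
Collector 2 wins with the top bid and pays the second-highest, 78 points.
Surplus = 108 points − 78 points = 30 points.

Winner's surplus: 30 points.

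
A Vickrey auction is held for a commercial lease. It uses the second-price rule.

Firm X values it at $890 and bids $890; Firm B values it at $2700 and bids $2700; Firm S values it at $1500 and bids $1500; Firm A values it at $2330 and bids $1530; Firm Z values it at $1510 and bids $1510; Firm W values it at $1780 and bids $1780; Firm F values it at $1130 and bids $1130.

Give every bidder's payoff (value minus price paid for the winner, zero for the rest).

Ordered from highest: Firm B $2700; Firm W $1780; Firm A $1530; Firm Z $1510; Firm S $1500; Firm F $1130; Firm X $890.
Firm B has the top bid and wins; the price is the second-highest bid, $1780.
Firm B's payoff = $2700 − $1780 = $920. All other bidders lose, so their payoff is 0.

Firm X $0, Firm B $920, Firm S $0, Firm A $0, Firm Z $0, Firm W $0, Firm F $0.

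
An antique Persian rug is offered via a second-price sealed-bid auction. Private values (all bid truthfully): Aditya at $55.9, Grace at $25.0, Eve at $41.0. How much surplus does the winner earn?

Ordered from highest: Aditya $55.9; Eve $41.0; Grace $25.0.
Aditya wins with the top bid and pays the second-highest, $41.0.
Surplus = $55.9 − $41.0 = $14.9.

$14.9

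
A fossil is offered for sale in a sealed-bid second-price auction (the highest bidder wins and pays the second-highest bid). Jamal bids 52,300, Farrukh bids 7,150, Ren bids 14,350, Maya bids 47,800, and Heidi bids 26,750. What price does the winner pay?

47,800

Sorted high to low: Jamal 52,300 > Maya 47,800 > Heidi 26,750 > Ren 14,350 > Farrukh 7,150.
Jamal is the highest bidder, so Jamal wins.
Under the second-price rule, the price is the second-highest bid: 47,800.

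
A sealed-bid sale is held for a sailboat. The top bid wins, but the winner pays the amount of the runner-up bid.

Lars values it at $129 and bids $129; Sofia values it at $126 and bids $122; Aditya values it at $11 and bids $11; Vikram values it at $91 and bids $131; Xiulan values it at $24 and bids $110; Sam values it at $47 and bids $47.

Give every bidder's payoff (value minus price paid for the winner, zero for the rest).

Lars $0, Sofia $0, Aditya $0, Vikram -$38, Xiulan $0, Sam $0.

Ordered from highest: Vikram $131 > Lars $129 > Sofia $122 > Xiulan $110 > Sam $47 > Aditya $11.
Vikram has the top bid and wins; the price is the second-highest bid, $129.
Vikram's payoff = $91 − $129 = -$38. All other bidders lose, so their payoff is 0.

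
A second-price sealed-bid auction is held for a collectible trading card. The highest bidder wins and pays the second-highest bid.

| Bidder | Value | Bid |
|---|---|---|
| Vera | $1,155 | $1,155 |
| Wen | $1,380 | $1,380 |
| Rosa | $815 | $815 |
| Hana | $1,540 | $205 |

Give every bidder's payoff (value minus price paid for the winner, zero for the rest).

Payoffs: Vera $0, Wen $225, Rosa $0, Hana $0.

Sorted high to low: Wen $1,380, then Vera $1,155, then Rosa $815, then Hana $205.
Wen has the top bid and wins; the price is the second-highest bid, $1,155.
Wen's payoff = $1,380 − $1,155 = $225. All other bidders lose, so their payoff is 0.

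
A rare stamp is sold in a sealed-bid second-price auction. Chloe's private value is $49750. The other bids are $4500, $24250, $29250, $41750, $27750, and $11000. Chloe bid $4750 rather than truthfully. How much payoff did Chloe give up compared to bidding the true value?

$8000

The highest competing bid is $41750.
Bidding truthfully at $49750: Chloe has the top bid, wins, and pays the second-highest bid $41750. Payoff = $49750 − $41750 = $8000.
Bidding $4750: the top bid is $41750 (a rival), so Chloe loses. Payoff = $0.
Regret = truthful payoff − actual payoff = $8000 − $0 = $8000.
This is the dominant-strategy logic: truthful bidding weakly beats any alternative.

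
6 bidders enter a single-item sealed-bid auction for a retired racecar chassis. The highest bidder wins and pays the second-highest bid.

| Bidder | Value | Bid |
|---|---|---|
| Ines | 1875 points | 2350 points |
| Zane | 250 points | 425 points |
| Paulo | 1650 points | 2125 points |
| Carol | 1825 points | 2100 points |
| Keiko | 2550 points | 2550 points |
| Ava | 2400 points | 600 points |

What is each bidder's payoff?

Ranking the bids: Keiko 2550 points, then Ines 2350 points, then Paulo 2125 points, then Carol 2100 points, then Ava 600 points, then Zane 425 points.
Keiko has the top bid and wins; the price is the second-highest bid, 2350 points.
Keiko's payoff = 2550 points − 2350 points = 200 points. All other bidders lose, so their payoff is 0.

Payoffs: Ines 0 points, Zane 0 points, Paulo 0 points, Carol 0 points, Keiko 200 points, Ava 0 points.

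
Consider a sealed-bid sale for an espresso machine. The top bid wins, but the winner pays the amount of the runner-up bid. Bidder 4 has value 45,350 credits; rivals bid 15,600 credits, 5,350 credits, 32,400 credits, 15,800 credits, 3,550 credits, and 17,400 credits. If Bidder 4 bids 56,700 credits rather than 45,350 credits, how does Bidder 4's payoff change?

The highest competing bid is 32,400 credits.
Bidding truthfully at 45,350 credits: Bidder 4 has the top bid, wins, and pays the second-highest bid 32,400 credits. Payoff = 45,350 credits − 32,400 credits = 12,950 credits.
Bidding 56,700 credits: Bidder 4 has the top bid, wins, and pays the second-highest bid 32,400 credits. Payoff = 45,350 credits − 32,400 credits = 12,950 credits.
Change = 12,950 credits − 12,950 credits = 0 credits.

Payoff change: 0 credits.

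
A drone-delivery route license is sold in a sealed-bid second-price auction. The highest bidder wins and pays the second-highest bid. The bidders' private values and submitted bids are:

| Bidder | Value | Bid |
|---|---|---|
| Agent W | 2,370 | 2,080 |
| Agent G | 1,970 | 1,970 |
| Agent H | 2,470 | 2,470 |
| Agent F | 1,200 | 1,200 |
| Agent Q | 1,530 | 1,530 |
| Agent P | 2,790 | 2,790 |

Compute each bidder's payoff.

Ordered from highest: Agent P 2,790, then Agent H 2,470, then Agent W 2,080, then Agent G 1,970, then Agent Q 1,530, then Agent F 1,200.
Agent P has the top bid and wins; the price is the second-highest bid, 2,470.
Agent P's payoff = 2,790 − 2,470 = 320. All other bidders lose, so their payoff is 0.

Agent W 0, Agent G 0, Agent H 0, Agent F 0, Agent Q 0, Agent P 320.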